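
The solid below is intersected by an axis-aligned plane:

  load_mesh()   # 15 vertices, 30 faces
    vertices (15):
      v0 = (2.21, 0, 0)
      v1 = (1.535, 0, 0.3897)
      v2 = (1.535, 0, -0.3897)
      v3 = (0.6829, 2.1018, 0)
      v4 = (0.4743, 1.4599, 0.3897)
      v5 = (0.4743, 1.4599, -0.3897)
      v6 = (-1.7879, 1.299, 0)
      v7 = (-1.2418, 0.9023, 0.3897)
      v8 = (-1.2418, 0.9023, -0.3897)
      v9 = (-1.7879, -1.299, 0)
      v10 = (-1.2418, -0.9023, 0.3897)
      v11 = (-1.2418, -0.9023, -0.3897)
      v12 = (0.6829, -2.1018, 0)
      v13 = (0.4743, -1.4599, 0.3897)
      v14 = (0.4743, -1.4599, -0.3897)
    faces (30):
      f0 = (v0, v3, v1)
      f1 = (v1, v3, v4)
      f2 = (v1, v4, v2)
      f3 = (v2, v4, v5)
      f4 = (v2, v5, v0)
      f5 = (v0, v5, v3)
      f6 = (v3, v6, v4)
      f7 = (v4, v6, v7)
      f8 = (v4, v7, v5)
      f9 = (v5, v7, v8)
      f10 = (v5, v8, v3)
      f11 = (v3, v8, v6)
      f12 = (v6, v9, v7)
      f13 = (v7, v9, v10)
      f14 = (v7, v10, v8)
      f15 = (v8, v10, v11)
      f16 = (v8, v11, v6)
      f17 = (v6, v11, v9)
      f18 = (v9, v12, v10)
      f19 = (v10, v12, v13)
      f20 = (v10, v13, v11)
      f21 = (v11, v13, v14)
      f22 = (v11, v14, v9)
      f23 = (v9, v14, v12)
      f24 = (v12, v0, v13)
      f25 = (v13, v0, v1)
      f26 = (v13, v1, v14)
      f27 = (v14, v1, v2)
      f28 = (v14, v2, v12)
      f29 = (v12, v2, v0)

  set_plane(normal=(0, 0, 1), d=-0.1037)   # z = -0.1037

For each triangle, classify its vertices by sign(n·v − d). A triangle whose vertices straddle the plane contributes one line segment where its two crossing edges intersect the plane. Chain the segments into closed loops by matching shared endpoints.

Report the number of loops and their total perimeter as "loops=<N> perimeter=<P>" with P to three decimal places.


Straddling triangles (20 of 30):
  (v1,v4,v2) [++-] → (1.14578, 0.535709, -0.1037)–(1.535, 0, -0.1037)  len=0.6622
  (v2,v4,v5) [-+-] → (1.14578, 0.535709, -0.1037)–(0.4743, 1.4599, -0.1037)  len=1.1424
  (v2,v5,v0) [--+] → (1.74813, 0.388482, -0.1037)–(2.03038, 0, -0.1037)  len=0.4802
  (v0,v5,v3) [+-+] → (1.74813, 0.388482, -0.1037)–(0.627391, 1.93099, -0.1037)  len=1.9067
  (v4,v7,v5) [++-] → (-0.155421, 1.25529, -0.1037)–(0.4743, 1.4599, -0.1037)  len=0.6621
  (v5,v7,v8) [-+-] → (-0.155421, 1.25529, -0.1037)–(-1.2418, 0.9023, -0.1037)  len=1.1423
  (v5,v8,v3) [--+] → (0.170733, 1.78261, -0.1037)–(0.627391, 1.93099, -0.1037)  len=0.4802
  (v3,v8,v6) [+-+] → (0.170733, 1.78261, -0.1037)–(-1.64258, 1.19344, -0.1037)  len=1.9066
  (v7,v10,v8) [++-] → (-1.2418, 0.240104, -0.1037)–(-1.2418, 0.9023, -0.1037)  len=0.6622
  (v8,v10,v11) [-+-] → (-1.2418, 0.240104, -0.1037)–(-1.2418, -0.9023, -0.1037)  len=1.1424
  (v8,v11,v6) [--+] → (-1.64258, 0.713229, -0.1037)–(-1.64258, 1.19344, -0.1037)  len=0.4802
  (v6,v11,v9) [+-+] → (-1.64258, 0.713229, -0.1037)–(-1.64258, -1.19344, -0.1037)  len=1.9067
  (v10,v13,v11) [++-] → (-0.612079, -1.10691, -0.1037)–(-1.2418, -0.9023, -0.1037)  len=0.6621
  (v11,v13,v14) [-+-] → (-0.612079, -1.10691, -0.1037)–(0.4743, -1.4599, -0.1037)  len=1.1423
  (v11,v14,v9) [--+] → (-1.18592, -1.34182, -0.1037)–(-1.64258, -1.19344, -0.1037)  len=0.4802
  (v9,v14,v12) [+-+] → (-1.18592, -1.34182, -0.1037)–(0.627391, -1.93099, -0.1037)  len=1.9066
  (v13,v1,v14) [++-] → (0.863523, -0.924191, -0.1037)–(0.4743, -1.4599, -0.1037)  len=0.6622
  (v14,v1,v2) [-+-] → (0.863523, -0.924191, -0.1037)–(1.535, 0, -0.1037)  len=1.1424
  (v14,v2,v12) [--+] → (0.909646, -1.54251, -0.1037)–(0.627391, -1.93099, -0.1037)  len=0.4802
  (v12,v2,v0) [+-+] → (0.909646, -1.54251, -0.1037)–(2.03038, 0, -0.1037)  len=1.9067

Chained into 2 loop(s):
  loop 1: 10 segments, perimeter = 9.0225
  loop 2: 10 segments, perimeter = 11.9342
Total perimeter = 20.957

loops=2 perimeter=20.957


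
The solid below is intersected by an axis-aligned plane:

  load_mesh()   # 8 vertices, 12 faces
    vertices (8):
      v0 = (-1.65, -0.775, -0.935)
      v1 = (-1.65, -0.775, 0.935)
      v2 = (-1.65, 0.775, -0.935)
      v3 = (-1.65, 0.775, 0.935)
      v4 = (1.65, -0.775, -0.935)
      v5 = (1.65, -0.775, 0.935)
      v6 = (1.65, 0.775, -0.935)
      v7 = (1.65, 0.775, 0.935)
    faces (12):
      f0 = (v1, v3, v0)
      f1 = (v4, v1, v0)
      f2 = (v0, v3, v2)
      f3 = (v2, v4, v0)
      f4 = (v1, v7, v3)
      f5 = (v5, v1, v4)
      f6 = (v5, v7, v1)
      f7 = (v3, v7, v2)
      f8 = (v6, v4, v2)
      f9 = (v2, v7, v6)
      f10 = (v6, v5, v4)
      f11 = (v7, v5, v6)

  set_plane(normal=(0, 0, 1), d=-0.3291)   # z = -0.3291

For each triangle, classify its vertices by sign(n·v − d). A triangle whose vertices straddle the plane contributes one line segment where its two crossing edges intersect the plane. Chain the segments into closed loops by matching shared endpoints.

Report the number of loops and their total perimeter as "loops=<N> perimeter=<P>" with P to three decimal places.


loops=1 perimeter=9.700

Straddling triangles (8 of 12):
  (v1,v3,v0) [++-] → (-1.65, -0.272783, -0.3291)–(-1.65, -0.775, -0.3291)  len=0.5022
  (v4,v1,v0) [-+-] → (0.580765, -0.775, -0.3291)–(-1.65, -0.775, -0.3291)  len=2.2308
  (v0,v3,v2) [-+-] → (-1.65, -0.272783, -0.3291)–(-1.65, 0.775, -0.3291)  len=1.0478
  (v5,v1,v4) [++-] → (0.580765, -0.775, -0.3291)–(1.65, -0.775, -0.3291)  len=1.0692
  (v3,v7,v2) [++-] → (-0.580765, 0.775, -0.3291)–(-1.65, 0.775, -0.3291)  len=1.0692
  (v2,v7,v6) [-+-] → (-0.580765, 0.775, -0.3291)–(1.65, 0.775, -0.3291)  len=2.2308
  (v6,v5,v4) [-+-] → (1.65, 0.272783, -0.3291)–(1.65, -0.775, -0.3291)  len=1.0478
  (v7,v5,v6) [++-] → (1.65, 0.272783, -0.3291)–(1.65, 0.775, -0.3291)  len=0.5022

Chained into 1 loop(s):
  loop 1: 8 segments, perimeter = 9.7000
Total perimeter = 9.700


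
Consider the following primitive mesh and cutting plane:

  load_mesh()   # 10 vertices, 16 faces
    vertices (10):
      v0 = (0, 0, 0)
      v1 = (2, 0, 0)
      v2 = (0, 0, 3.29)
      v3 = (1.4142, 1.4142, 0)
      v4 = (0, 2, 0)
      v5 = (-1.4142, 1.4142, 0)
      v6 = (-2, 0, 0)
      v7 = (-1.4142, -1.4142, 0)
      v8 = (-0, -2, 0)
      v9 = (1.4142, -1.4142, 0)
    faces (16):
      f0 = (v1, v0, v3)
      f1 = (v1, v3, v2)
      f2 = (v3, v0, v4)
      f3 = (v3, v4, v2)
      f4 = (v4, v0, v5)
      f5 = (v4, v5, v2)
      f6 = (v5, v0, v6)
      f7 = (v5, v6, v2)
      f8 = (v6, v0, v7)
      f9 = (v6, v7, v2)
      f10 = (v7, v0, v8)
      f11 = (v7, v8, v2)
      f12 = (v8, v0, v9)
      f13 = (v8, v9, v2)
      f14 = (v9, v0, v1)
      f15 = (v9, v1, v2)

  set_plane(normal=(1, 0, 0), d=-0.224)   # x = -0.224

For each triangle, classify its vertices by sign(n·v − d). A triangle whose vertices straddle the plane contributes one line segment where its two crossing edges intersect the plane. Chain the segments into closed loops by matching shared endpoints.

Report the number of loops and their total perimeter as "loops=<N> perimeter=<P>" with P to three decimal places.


loops=1 perimeter=10.837

Straddling triangles (8 of 16):
  (v4,v0,v5) [++-] → (-0.224, 0.224, 0)–(-0.224, 1.90721, 0)  len=1.6832
  (v4,v5,v2) [+-+] → (-0.224, 1.90721, 0)–(-0.224, 0.224, 2.76889)  len=3.2404
  (v5,v0,v6) [-+-] → (-0.224, 0.224, 0)–(-0.224, 0, 0)  len=0.2240
  (v5,v6,v2) [--+] → (-0.224, 0, 2.92152)–(-0.224, 0.224, 2.76889)  len=0.2711
  (v6,v0,v7) [-+-] → (-0.224, 0, 0)–(-0.224, -0.224, 0)  len=0.2240
  (v6,v7,v2) [--+] → (-0.224, -0.224, 2.76889)–(-0.224, 0, 2.92152)  len=0.2711
  (v7,v0,v8) [-++] → (-0.224, -0.224, 0)–(-0.224, -1.90721, 0)  len=1.6832
  (v7,v8,v2) [-++] → (-0.224, -1.90721, 0)–(-0.224, -0.224, 2.76889)  len=3.2404

Chained into 1 loop(s):
  loop 1: 8 segments, perimeter = 10.8373
Total perimeter = 10.837


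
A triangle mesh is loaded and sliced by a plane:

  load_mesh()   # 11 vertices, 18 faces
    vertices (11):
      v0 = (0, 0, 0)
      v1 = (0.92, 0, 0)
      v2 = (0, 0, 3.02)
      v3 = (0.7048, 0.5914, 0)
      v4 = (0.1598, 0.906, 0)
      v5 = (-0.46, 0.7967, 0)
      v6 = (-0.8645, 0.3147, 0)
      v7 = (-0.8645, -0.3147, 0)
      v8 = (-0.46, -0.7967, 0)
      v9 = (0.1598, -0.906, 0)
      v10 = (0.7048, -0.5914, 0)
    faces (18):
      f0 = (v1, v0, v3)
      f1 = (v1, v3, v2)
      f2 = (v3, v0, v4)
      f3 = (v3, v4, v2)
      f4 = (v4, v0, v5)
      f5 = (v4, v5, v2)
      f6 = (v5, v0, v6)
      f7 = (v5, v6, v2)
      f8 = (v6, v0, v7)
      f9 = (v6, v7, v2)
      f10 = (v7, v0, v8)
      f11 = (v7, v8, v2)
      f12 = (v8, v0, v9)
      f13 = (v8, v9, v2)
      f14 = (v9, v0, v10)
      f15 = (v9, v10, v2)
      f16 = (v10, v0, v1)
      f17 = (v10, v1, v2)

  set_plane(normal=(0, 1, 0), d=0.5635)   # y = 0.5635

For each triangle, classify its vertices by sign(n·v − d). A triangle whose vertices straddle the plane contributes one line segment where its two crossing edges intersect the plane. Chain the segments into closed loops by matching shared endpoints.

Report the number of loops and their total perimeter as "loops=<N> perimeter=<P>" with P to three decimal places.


Straddling triangles (8 of 18):
  (v1,v0,v3) [--+] → (0.67155, 0.5635, 0)–(0.714952, 0.5635, 0)  len=0.0434
  (v1,v3,v2) [-+-] → (0.714952, 0.5635, 0)–(0.67155, 0.5635, 0.142472)  len=0.1489
  (v3,v0,v4) [+-+] → (0.67155, 0.5635, 0)–(0.09939, 0.5635, 0)  len=0.5722
  (v3,v4,v2) [++-] → (0.09939, 0.5635, 1.14167)–(0.67155, 0.5635, 0.142472)  len=1.1514
  (v4,v0,v5) [+-+] → (0.09939, 0.5635, 0)–(-0.325355, 0.5635, 0)  len=0.4247
  (v4,v5,v2) [++-] → (-0.325355, 0.5635, 0.883976)–(0.09939, 0.5635, 1.14167)  len=0.4968
  (v5,v0,v6) [+--] → (-0.325355, 0.5635, 0)–(-0.655704, 0.5635, 0)  len=0.3303
  (v5,v6,v2) [+--] → (-0.655704, 0.5635, 0)–(-0.325355, 0.5635, 0.883976)  len=0.9437

Chained into 1 loop(s):
  loop 1: 8 segments, perimeter = 4.1115
Total perimeter = 4.111

loops=1 perimeter=4.111


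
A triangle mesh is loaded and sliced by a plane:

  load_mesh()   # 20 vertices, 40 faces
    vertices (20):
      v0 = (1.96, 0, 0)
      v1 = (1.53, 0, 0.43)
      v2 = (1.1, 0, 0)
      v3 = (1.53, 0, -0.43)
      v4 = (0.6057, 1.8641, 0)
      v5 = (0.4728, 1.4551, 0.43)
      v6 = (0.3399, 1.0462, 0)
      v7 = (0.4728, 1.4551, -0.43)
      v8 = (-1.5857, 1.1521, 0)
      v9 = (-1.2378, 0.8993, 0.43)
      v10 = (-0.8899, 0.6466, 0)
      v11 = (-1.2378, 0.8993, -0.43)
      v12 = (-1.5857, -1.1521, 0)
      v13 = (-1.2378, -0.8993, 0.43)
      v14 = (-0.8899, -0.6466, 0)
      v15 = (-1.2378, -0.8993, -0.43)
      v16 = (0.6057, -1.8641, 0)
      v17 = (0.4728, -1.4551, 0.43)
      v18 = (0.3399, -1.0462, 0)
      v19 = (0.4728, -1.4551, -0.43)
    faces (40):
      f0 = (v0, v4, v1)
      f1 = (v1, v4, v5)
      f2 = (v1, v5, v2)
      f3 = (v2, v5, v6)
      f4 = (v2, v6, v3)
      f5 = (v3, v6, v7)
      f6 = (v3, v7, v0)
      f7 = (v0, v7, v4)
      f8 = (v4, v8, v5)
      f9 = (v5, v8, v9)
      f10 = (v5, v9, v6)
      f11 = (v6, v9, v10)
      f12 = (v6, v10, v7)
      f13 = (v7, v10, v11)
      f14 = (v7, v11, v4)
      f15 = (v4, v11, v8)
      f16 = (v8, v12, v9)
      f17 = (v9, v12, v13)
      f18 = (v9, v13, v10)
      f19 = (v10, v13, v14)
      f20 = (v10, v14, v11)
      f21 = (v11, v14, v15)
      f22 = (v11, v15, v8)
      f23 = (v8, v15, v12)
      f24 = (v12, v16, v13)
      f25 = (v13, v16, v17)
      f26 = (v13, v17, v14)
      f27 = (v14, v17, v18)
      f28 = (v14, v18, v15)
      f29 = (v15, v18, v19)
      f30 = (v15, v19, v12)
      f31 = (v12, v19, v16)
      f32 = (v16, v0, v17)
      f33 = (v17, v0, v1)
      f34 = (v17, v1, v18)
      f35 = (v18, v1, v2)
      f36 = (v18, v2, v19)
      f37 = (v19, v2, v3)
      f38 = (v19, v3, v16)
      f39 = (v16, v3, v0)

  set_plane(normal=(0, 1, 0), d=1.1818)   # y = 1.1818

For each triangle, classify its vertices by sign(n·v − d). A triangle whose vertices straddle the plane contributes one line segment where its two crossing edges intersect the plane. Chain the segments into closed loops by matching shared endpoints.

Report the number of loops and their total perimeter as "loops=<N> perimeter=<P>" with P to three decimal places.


Straddling triangles (14 of 40):
  (v0,v4,v1) [-+-] → (1.1014, 1.1818, 0)–(0.944013, 1.1818, 0.157389)  len=0.2226
  (v1,v4,v5) [-++] → (0.944013, 1.1818, 0.157389)–(0.671366, 1.1818, 0.43)  len=0.3856
  (v1,v5,v2) [-+-] → (0.671366, 1.1818, 0.43)–(0.590602, 1.1818, 0.349236)  len=0.1142
  (v2,v5,v6) [-+-] → (0.590602, 1.1818, 0.349236)–(0.383972, 1.1818, 0.142597)  len=0.2922
  (v3,v6,v7) [--+] → (0.383972, 1.1818, -0.142597)–(0.671366, 1.1818, -0.43)  len=0.4064
  (v3,v7,v0) [-+-] → (0.671366, 1.1818, -0.43)–(0.752129, 1.1818, -0.349236)  len=0.1142
  (v0,v7,v4) [-++] → (0.752129, 1.1818, -0.349236)–(1.1014, 1.1818, 0)  len=0.4939
  (v4,v8,v5) [+-+] → (-1.49429, 1.1818, 0)–(-1.38393, 1.1818, 0.0421485)  len=0.1181
  (v5,v8,v9) [+--] → (-1.38393, 1.1818, 0.0421485)–(-0.368342, 1.1818, 0.43)  len=1.0871
  (v5,v9,v6) [+--] → (-0.368342, 1.1818, 0.43)–(0.383972, 1.1818, 0.142597)  len=0.8053
  (v6,v10,v7) [--+] → (0.0121619, 1.1818, -0.284646)–(0.383972, 1.1818, -0.142597)  len=0.3980
  (v7,v10,v11) [+--] → (0.0121619, 1.1818, -0.284646)–(-0.368342, 1.1818, -0.43)  len=0.4073
  (v7,v11,v4) [+-+] → (-0.368342, 1.1818, -0.43)–(-0.698011, 1.1818, -0.304093)  len=0.3529
  (v4,v11,v8) [+--] → (-0.698011, 1.1818, -0.304093)–(-1.49429, 1.1818, 0)  len=0.8524

Chained into 1 loop(s):
  loop 1: 14 segments, perimeter = 6.0504
Total perimeter = 6.050

loops=1 perimeter=6.050


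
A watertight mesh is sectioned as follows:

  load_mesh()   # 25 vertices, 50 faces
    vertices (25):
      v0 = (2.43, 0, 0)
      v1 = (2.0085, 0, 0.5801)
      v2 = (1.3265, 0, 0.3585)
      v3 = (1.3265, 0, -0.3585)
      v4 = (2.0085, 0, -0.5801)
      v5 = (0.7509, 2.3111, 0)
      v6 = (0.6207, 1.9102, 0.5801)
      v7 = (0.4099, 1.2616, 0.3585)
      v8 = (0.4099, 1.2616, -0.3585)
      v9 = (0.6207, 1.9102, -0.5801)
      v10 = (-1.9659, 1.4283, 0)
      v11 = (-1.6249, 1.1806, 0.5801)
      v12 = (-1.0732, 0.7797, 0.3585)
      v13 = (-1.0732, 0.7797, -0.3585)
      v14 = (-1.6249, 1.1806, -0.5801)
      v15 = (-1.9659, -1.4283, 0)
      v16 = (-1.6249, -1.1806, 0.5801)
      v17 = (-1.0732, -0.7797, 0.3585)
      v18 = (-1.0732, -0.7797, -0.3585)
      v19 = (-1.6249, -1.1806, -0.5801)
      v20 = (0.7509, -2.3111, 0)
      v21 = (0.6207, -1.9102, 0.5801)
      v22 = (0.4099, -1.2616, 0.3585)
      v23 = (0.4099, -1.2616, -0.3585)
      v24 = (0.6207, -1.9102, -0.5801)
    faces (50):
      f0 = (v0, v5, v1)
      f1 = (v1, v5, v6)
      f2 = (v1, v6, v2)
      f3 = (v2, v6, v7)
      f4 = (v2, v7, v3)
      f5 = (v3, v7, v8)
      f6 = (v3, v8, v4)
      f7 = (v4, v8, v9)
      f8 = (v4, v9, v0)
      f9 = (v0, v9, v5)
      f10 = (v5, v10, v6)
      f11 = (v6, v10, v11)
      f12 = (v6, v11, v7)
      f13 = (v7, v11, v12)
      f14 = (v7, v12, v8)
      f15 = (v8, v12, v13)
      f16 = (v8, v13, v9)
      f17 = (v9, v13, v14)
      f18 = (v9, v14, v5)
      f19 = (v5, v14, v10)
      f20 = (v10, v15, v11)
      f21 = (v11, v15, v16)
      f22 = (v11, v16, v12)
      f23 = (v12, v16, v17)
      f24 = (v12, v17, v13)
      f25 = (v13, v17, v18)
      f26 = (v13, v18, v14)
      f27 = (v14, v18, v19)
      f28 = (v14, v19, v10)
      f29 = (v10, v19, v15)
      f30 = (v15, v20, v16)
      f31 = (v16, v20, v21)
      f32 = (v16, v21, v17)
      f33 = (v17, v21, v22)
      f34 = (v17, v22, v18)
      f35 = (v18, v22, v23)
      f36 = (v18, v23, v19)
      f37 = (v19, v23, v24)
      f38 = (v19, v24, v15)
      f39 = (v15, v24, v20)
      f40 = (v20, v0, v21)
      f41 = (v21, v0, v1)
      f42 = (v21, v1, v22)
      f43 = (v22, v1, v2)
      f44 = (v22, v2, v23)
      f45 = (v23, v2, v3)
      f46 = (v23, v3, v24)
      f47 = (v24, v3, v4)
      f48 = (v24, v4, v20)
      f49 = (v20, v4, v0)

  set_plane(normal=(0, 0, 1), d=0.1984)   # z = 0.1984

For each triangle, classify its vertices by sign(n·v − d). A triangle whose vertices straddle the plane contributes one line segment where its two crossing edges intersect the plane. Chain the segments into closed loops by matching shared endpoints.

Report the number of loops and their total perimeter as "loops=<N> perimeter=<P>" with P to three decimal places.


Straddling triangles (20 of 50):
  (v0,v5,v1) [--+] → (1.18101, 1.52068, 0.1984)–(2.28584, 0, 0.1984)  len=1.8797
  (v1,v5,v6) [+-+] → (1.18101, 1.52068, 0.1984)–(0.70637, 2.17399, 0.1984)  len=0.8075
  (v2,v7,v3) [++-] → (0.614569, 0.979895, 0.1984)–(1.3265, 0, 0.1984)  len=1.2112
  (v3,v7,v8) [-+-] → (0.614569, 0.979895, 0.1984)–(0.4099, 1.2616, 0.1984)  len=0.3482
  (v5,v10,v6) [--+] → (-1.08126, 1.59311, 0.1984)–(0.70637, 2.17399, 0.1984)  len=1.8796
  (v6,v10,v11) [+-+] → (-1.08126, 1.59311, 0.1984)–(-1.84927, 1.34358, 0.1984)  len=0.8075
  (v7,v12,v8) [++-] → (-0.742036, 0.887304, 0.1984)–(0.4099, 1.2616, 0.1984)  len=1.2112
  (v8,v12,v13) [-+-] → (-0.742036, 0.887304, 0.1984)–(-1.0732, 0.7797, 0.1984)  len=0.3482
  (v10,v15,v11) [--+] → (-1.84927, -0.53603, 0.1984)–(-1.84927, 1.34358, 0.1984)  len=1.8796
  (v11,v15,v16) [+-+] → (-1.84927, -0.53603, 0.1984)–(-1.84927, -1.34358, 0.1984)  len=0.8076
  (v12,v17,v13) [++-] → (-1.0732, -0.431499, 0.1984)–(-1.0732, 0.7797, 0.1984)  len=1.2112
  (v13,v17,v18) [-+-] → (-1.0732, -0.431499, 0.1984)–(-1.0732, -0.7797, 0.1984)  len=0.3482
  (v15,v20,v16) [--+] → (-0.0616474, -1.92446, 0.1984)–(-1.84927, -1.34358, 0.1984)  len=1.8796
  (v16,v20,v21) [+-+] → (-0.0616474, -1.92446, 0.1984)–(0.70637, -2.17399, 0.1984)  len=0.8075
  (v17,v22,v18) [++-] → (0.0787364, -1.154, 0.1984)–(-1.0732, -0.7797, 0.1984)  len=1.2112
  (v18,v22,v23) [-+-] → (0.0787364, -1.154, 0.1984)–(0.4099, -1.2616, 0.1984)  len=0.3482
  (v20,v0,v21) [--+] → (1.8112, -0.653307, 0.1984)–(0.70637, -2.17399, 0.1984)  len=1.8797
  (v21,v0,v1) [+-+] → (1.8112, -0.653307, 0.1984)–(2.28584, 0, 0.1984)  len=0.8075
  (v22,v2,v23) [++-] → (1.12183, -0.281705, 0.1984)–(0.4099, -1.2616, 0.1984)  len=1.2112
  (v23,v2,v3) [-+-] → (1.12183, -0.281705, 0.1984)–(1.3265, 0, 0.1984)  len=0.3482

Chained into 2 loop(s):
  loop 1: 10 segments, perimeter = 13.4359
  loop 2: 10 segments, perimeter = 7.7971
Total perimeter = 21.233

loops=2 perimeter=21.233


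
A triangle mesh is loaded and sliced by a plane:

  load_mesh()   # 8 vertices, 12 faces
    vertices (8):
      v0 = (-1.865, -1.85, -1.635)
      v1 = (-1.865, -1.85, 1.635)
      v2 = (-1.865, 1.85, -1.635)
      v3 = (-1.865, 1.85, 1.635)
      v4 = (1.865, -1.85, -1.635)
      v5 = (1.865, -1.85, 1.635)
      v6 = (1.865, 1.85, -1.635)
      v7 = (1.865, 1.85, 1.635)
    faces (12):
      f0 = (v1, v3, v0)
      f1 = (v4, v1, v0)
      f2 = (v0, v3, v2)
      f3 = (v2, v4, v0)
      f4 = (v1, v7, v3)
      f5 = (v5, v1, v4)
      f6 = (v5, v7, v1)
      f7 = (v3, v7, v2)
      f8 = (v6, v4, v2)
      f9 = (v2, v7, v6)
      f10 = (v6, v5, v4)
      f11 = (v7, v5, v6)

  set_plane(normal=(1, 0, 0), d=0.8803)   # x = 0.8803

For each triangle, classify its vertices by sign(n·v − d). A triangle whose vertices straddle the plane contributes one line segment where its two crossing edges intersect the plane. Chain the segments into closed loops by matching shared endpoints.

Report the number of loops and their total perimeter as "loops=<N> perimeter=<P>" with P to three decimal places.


Straddling triangles (8 of 12):
  (v4,v1,v0) [+--] → (0.8803, -1.85, -0.771738)–(0.8803, -1.85, -1.635)  len=0.8633
  (v2,v4,v0) [-+-] → (0.8803, -0.87322, -1.635)–(0.8803, -1.85, -1.635)  len=0.9768
  (v1,v7,v3) [-+-] → (0.8803, 0.87322, 1.635)–(0.8803, 1.85, 1.635)  len=0.9768
  (v5,v1,v4) [+-+] → (0.8803, -1.85, 1.635)–(0.8803, -1.85, -0.771738)  len=2.4067
  (v5,v7,v1) [++-] → (0.8803, 0.87322, 1.635)–(0.8803, -1.85, 1.635)  len=2.7232
  (v3,v7,v2) [-+-] → (0.8803, 1.85, 1.635)–(0.8803, 1.85, 0.771738)  len=0.8633
  (v6,v4,v2) [++-] → (0.8803, -0.87322, -1.635)–(0.8803, 1.85, -1.635)  len=2.7232
  (v2,v7,v6) [-++] → (0.8803, 1.85, 0.771738)–(0.8803, 1.85, -1.635)  len=2.4067

Chained into 1 loop(s):
  loop 1: 8 segments, perimeter = 13.9400
Total perimeter = 13.940

loops=1 perimeter=13.940


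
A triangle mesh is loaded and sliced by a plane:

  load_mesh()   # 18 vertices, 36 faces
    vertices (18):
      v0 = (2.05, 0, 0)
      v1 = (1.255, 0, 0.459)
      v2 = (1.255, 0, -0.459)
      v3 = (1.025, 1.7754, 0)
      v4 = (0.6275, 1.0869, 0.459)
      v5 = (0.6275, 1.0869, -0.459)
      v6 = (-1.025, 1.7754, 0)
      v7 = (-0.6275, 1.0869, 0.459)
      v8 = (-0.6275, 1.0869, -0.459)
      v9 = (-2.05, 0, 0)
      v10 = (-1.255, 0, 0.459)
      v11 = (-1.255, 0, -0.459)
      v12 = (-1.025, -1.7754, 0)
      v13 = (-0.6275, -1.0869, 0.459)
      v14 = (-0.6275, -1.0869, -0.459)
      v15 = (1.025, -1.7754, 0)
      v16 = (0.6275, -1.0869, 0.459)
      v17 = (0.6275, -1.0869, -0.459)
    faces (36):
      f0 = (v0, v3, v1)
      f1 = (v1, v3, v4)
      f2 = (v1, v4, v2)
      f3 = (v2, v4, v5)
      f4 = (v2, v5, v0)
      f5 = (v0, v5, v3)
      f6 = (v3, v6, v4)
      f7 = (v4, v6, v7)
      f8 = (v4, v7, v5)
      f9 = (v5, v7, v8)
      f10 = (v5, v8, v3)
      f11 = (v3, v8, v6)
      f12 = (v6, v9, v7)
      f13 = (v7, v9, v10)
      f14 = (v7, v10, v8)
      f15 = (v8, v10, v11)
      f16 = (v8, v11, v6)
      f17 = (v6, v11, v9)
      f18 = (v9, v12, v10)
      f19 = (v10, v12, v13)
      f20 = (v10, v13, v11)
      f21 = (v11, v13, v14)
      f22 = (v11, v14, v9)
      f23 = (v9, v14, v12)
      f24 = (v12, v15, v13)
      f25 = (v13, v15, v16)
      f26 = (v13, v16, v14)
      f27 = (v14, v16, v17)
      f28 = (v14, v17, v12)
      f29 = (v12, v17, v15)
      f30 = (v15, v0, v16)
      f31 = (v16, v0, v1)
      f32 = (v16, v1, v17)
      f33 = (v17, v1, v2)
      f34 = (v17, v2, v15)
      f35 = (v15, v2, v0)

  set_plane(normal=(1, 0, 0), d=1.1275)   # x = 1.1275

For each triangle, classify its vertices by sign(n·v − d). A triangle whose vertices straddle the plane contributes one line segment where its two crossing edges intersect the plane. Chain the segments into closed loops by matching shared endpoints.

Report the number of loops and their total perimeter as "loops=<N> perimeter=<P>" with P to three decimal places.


loops=2 perimeter=7.642

Straddling triangles (12 of 36):
  (v0,v3,v1) [+-+] → (1.1275, 1.59786, 0)–(1.1275, 0.984189, 0.204554)  len=0.6469
  (v1,v3,v4) [+--] → (1.1275, 0.984189, 0.204554)–(1.1275, 0.220844, 0.459)  len=0.8046
  (v1,v4,v2) [+-+] → (1.1275, 0.220844, 0.459)–(1.1275, 0.220844, -0.272474)  len=0.7315
  (v2,v4,v5) [+--] → (1.1275, 0.220844, -0.272474)–(1.1275, 0.220844, -0.459)  len=0.1865
  (v2,v5,v0) [+-+] → (1.1275, 0.220844, -0.459)–(1.1275, 0.704861, -0.297664)  len=0.5102
  (v0,v5,v3) [+--] → (1.1275, 0.704861, -0.297664)–(1.1275, 1.59786, 0)  len=0.9413
  (v15,v0,v16) [-+-] → (1.1275, -1.59786, 0)–(1.1275, -0.704861, 0.297664)  len=0.9413
  (v16,v0,v1) [-++] → (1.1275, -0.704861, 0.297664)–(1.1275, -0.220844, 0.459)  len=0.5102
  (v16,v1,v17) [-+-] → (1.1275, -0.220844, 0.459)–(1.1275, -0.220844, 0.272474)  len=0.1865
  (v17,v1,v2) [-++] → (1.1275, -0.220844, 0.272474)–(1.1275, -0.220844, -0.459)  len=0.7315
  (v17,v2,v15) [-+-] → (1.1275, -0.220844, -0.459)–(1.1275, -0.984189, -0.204554)  len=0.8046
  (v15,v2,v0) [-++] → (1.1275, -0.984189, -0.204554)–(1.1275, -1.59786, 0)  len=0.6469

Chained into 2 loop(s):
  loop 1: 6 segments, perimeter = 3.8210
  loop 2: 6 segments, perimeter = 3.8210
Total perimeter = 7.642


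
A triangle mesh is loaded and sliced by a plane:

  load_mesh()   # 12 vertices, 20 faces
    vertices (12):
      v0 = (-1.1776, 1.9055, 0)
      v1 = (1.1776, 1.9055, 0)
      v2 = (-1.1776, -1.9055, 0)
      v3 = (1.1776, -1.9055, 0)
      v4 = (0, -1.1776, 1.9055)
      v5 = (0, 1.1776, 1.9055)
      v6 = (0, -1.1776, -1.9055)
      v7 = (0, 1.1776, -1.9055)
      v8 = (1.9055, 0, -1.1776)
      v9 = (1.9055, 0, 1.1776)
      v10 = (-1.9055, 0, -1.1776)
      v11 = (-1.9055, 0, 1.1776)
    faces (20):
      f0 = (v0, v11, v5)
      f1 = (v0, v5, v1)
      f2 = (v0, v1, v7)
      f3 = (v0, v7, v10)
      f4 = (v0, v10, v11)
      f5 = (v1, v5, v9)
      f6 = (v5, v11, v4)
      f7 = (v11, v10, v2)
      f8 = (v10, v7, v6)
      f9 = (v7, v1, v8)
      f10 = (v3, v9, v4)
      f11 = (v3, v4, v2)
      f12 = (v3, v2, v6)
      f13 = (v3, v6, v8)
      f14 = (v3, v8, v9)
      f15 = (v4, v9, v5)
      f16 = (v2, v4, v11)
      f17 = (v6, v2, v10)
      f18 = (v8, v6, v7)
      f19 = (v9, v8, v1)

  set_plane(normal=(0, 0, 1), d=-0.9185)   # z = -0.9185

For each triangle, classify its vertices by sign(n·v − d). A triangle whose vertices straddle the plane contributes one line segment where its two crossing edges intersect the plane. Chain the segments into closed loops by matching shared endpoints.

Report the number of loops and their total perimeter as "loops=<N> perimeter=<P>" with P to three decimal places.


loops=1 perimeter=10.658

Straddling triangles (10 of 20):
  (v0,v1,v7) [++-] → (0.609967, 1.55463, -0.9185)–(-0.609967, 1.55463, -0.9185)  len=1.2199
  (v0,v7,v10) [+--] → (-0.609967, 1.55463, -0.9185)–(-1.74534, 0.419255, -0.9185)  len=1.6057
  (v0,v10,v11) [+-+] → (-1.74534, 0.419255, -0.9185)–(-1.9055, 0, -0.9185)  len=0.4488
  (v11,v10,v2) [+-+] → (-1.9055, 0, -0.9185)–(-1.74534, -0.419255, -0.9185)  len=0.4488
  (v7,v1,v8) [-+-] → (0.609967, 1.55463, -0.9185)–(1.74534, 0.419255, -0.9185)  len=1.6057
  (v3,v2,v6) [++-] → (-0.609967, -1.55463, -0.9185)–(0.609967, -1.55463, -0.9185)  len=1.2199
  (v3,v6,v8) [+--] → (0.609967, -1.55463, -0.9185)–(1.74534, -0.419255, -0.9185)  len=1.6057
  (v3,v8,v9) [+-+] → (1.74534, -0.419255, -0.9185)–(1.9055, 0, -0.9185)  len=0.4488
  (v6,v2,v10) [-+-] → (-0.609967, -1.55463, -0.9185)–(-1.74534, -0.419255, -0.9185)  len=1.6057
  (v9,v8,v1) [+-+] → (1.9055, 0, -0.9185)–(1.74534, 0.419255, -0.9185)  len=0.4488

Chained into 1 loop(s):
  loop 1: 10 segments, perimeter = 10.6577
Total perimeter = 10.658


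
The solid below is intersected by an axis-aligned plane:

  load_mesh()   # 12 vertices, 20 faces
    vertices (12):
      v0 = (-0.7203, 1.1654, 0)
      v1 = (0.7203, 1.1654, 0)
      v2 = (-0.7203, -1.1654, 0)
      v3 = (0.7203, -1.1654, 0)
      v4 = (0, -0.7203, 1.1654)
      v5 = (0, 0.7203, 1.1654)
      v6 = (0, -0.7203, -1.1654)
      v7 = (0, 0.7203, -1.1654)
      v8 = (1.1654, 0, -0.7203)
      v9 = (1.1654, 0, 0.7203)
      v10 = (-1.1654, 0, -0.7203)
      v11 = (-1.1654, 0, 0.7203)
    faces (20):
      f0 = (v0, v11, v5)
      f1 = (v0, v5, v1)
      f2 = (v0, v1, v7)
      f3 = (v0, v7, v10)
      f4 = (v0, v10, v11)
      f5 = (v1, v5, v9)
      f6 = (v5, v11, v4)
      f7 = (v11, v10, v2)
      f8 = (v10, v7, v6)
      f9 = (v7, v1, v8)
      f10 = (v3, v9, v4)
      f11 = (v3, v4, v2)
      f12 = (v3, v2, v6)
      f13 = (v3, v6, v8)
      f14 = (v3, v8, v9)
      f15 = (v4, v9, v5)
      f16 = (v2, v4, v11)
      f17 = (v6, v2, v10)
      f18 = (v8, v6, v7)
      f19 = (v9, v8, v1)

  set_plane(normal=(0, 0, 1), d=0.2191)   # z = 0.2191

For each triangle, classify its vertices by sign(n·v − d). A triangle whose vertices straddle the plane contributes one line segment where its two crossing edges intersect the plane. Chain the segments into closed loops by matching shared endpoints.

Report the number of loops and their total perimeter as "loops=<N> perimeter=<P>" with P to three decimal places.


Straddling triangles (10 of 20):
  (v0,v11,v5) [-++] → (-0.85569, 0.81091, 0.2191)–(-0.584881, 1.08172, 0.2191)  len=0.3830
  (v0,v5,v1) [-+-] → (-0.584881, 1.08172, 0.2191)–(0.584881, 1.08172, 0.2191)  len=1.1698
  (v0,v10,v11) [--+] → (-1.1654, 0, 0.2191)–(-0.85569, 0.81091, 0.2191)  len=0.8680
  (v1,v5,v9) [-++] → (0.584881, 1.08172, 0.2191)–(0.85569, 0.81091, 0.2191)  len=0.3830
  (v11,v10,v2) [+--] → (-1.1654, 0, 0.2191)–(-0.85569, -0.81091, 0.2191)  len=0.8680
  (v3,v9,v4) [-++] → (0.85569, -0.81091, 0.2191)–(0.584881, -1.08172, 0.2191)  len=0.3830
  (v3,v4,v2) [-+-] → (0.584881, -1.08172, 0.2191)–(-0.584881, -1.08172, 0.2191)  len=1.1698
  (v3,v8,v9) [--+] → (1.1654, 0, 0.2191)–(0.85569, -0.81091, 0.2191)  len=0.8680
  (v2,v4,v11) [-++] → (-0.584881, -1.08172, 0.2191)–(-0.85569, -0.81091, 0.2191)  len=0.3830
  (v9,v8,v1) [+--] → (1.1654, 0, 0.2191)–(0.85569, 0.81091, 0.2191)  len=0.8680

Chained into 1 loop(s):
  loop 1: 10 segments, perimeter = 7.3436
Total perimeter = 7.344

loops=1 perimeter=7.344


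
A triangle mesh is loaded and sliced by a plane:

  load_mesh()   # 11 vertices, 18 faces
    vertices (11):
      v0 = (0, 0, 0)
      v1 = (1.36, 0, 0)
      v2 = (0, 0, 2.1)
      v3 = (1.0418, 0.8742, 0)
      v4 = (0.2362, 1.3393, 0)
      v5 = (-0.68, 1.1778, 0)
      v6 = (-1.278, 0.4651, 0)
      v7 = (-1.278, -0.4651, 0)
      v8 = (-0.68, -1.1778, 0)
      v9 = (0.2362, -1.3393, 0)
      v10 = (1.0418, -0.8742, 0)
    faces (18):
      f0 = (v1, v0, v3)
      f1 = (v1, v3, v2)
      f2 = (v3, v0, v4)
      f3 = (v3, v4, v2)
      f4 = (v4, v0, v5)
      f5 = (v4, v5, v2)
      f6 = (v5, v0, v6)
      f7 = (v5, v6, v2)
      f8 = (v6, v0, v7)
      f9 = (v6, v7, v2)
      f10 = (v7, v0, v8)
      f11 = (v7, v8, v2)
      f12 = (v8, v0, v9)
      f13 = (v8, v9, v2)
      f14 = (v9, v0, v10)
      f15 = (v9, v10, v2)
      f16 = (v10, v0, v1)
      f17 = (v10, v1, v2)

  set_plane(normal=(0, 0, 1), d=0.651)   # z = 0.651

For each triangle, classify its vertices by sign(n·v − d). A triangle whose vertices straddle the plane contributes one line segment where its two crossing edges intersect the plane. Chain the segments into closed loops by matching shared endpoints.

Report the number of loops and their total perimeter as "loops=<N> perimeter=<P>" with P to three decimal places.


loops=1 perimeter=5.777

Straddling triangles (9 of 18):
  (v1,v3,v2) [--+] → (0.718842, 0.603198, 0.651)–(0.9384, 0, 0.651)  len=0.6419
  (v3,v4,v2) [--+] → (0.162978, 0.924117, 0.651)–(0.718842, 0.603198, 0.651)  len=0.6419
  (v4,v5,v2) [--+] → (-0.4692, 0.812682, 0.651)–(0.162978, 0.924117, 0.651)  len=0.6419
  (v5,v6,v2) [--+] → (-0.88182, 0.320919, 0.651)–(-0.4692, 0.812682, 0.651)  len=0.6419
  (v6,v7,v2) [--+] → (-0.88182, -0.320919, 0.651)–(-0.88182, 0.320919, 0.651)  len=0.6418
  (v7,v8,v2) [--+] → (-0.4692, -0.812682, 0.651)–(-0.88182, -0.320919, 0.651)  len=0.6419
  (v8,v9,v2) [--+] → (0.162978, -0.924117, 0.651)–(-0.4692, -0.812682, 0.651)  len=0.6419
  (v9,v10,v2) [--+] → (0.718842, -0.603198, 0.651)–(0.162978, -0.924117, 0.651)  len=0.6419
  (v10,v1,v2) [--+] → (0.9384, 0, 0.651)–(0.718842, -0.603198, 0.651)  len=0.6419

Chained into 1 loop(s):
  loop 1: 9 segments, perimeter = 5.7771
Total perimeter = 5.777


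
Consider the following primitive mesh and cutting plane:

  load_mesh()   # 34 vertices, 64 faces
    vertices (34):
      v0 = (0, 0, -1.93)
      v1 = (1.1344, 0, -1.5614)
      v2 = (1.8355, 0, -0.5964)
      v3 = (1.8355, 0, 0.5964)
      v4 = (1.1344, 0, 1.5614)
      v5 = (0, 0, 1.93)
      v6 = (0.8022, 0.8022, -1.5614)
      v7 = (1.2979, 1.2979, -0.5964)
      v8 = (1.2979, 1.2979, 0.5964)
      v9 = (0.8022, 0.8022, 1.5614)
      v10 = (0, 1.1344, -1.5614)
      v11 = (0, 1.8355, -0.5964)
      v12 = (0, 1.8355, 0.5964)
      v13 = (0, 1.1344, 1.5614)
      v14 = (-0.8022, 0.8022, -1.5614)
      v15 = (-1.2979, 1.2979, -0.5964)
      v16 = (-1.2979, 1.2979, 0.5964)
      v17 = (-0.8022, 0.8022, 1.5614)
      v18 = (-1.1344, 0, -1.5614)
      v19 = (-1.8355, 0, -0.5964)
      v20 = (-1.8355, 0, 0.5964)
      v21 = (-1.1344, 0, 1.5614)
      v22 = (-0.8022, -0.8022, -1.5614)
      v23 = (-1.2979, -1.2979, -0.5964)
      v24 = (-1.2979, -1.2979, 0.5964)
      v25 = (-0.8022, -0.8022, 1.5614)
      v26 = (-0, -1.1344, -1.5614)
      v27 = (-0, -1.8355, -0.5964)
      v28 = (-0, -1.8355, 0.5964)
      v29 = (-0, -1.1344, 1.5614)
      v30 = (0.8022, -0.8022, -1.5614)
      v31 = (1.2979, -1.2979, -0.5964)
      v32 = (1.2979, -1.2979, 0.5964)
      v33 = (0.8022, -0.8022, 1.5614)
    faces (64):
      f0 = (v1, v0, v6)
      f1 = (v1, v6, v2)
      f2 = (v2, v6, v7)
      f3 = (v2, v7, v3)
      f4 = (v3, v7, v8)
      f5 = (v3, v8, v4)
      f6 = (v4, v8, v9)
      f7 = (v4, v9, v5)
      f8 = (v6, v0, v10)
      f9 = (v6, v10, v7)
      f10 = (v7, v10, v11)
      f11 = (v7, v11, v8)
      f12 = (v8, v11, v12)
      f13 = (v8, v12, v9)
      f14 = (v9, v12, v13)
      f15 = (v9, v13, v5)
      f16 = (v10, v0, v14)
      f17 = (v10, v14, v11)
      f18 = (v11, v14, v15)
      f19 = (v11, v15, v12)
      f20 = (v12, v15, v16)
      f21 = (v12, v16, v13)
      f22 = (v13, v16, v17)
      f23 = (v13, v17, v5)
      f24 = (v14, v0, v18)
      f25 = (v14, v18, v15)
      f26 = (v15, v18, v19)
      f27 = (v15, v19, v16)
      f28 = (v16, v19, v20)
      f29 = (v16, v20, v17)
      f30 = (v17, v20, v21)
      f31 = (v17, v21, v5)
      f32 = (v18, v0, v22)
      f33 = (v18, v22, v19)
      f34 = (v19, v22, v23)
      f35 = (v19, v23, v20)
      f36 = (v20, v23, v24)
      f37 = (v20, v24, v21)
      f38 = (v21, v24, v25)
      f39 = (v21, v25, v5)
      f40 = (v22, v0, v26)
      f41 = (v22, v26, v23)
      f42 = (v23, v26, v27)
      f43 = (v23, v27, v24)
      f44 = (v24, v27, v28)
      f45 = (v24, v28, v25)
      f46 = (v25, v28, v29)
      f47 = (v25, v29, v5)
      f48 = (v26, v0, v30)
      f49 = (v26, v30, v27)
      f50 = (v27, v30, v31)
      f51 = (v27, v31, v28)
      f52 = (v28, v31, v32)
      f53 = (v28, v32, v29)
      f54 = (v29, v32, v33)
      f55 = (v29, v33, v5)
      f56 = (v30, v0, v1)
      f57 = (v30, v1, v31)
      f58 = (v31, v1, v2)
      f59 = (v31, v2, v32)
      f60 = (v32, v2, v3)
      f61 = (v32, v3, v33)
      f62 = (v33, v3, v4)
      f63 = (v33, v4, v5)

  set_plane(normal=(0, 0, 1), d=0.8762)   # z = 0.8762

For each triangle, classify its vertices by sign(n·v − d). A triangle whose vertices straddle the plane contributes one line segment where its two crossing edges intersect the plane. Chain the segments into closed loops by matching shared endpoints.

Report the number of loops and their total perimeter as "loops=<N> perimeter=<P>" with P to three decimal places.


Straddling triangles (16 of 64):
  (v3,v8,v4) [--+] → (1.25049, 0.921576, 0.8762)–(1.63222, 0, 0.8762)  len=0.9975
  (v4,v8,v9) [+-+] → (1.25049, 0.921576, 0.8762)–(1.15417, 1.15417, 0.8762)  len=0.2518
  (v8,v12,v9) [--+] → (0.232596, 1.5359, 0.8762)–(1.15417, 1.15417, 0.8762)  len=0.9975
  (v9,v12,v13) [+-+] → (0.232596, 1.5359, 0.8762)–(0, 1.63222, 0.8762)  len=0.2518
  (v12,v16,v13) [--+] → (-0.921576, 1.25049, 0.8762)–(0, 1.63222, 0.8762)  len=0.9975
  (v13,v16,v17) [+-+] → (-0.921576, 1.25049, 0.8762)–(-1.15417, 1.15417, 0.8762)  len=0.2518
  (v16,v20,v17) [--+] → (-1.5359, 0.232596, 0.8762)–(-1.15417, 1.15417, 0.8762)  len=0.9975
  (v17,v20,v21) [+-+] → (-1.5359, 0.232596, 0.8762)–(-1.63222, 0, 0.8762)  len=0.2518
  (v20,v24,v21) [--+] → (-1.25049, -0.921576, 0.8762)–(-1.63222, 0, 0.8762)  len=0.9975
  (v21,v24,v25) [+-+] → (-1.25049, -0.921576, 0.8762)–(-1.15417, -1.15417, 0.8762)  len=0.2518
  (v24,v28,v25) [--+] → (-0.232596, -1.5359, 0.8762)–(-1.15417, -1.15417, 0.8762)  len=0.9975
  (v25,v28,v29) [+-+] → (-0.232596, -1.5359, 0.8762)–(0, -1.63222, 0.8762)  len=0.2518
  (v28,v32,v29) [--+] → (0.921576, -1.25049, 0.8762)–(0, -1.63222, 0.8762)  len=0.9975
  (v29,v32,v33) [+-+] → (0.921576, -1.25049, 0.8762)–(1.15417, -1.15417, 0.8762)  len=0.2518
  (v32,v3,v33) [--+] → (1.5359, -0.232596, 0.8762)–(1.15417, -1.15417, 0.8762)  len=0.9975
  (v33,v3,v4) [+-+] → (1.5359, -0.232596, 0.8762)–(1.63222, 0, 0.8762)  len=0.2518

Chained into 1 loop(s):
  loop 1: 16 segments, perimeter = 9.9941
Total perimeter = 9.994

loops=1 perimeter=9.994


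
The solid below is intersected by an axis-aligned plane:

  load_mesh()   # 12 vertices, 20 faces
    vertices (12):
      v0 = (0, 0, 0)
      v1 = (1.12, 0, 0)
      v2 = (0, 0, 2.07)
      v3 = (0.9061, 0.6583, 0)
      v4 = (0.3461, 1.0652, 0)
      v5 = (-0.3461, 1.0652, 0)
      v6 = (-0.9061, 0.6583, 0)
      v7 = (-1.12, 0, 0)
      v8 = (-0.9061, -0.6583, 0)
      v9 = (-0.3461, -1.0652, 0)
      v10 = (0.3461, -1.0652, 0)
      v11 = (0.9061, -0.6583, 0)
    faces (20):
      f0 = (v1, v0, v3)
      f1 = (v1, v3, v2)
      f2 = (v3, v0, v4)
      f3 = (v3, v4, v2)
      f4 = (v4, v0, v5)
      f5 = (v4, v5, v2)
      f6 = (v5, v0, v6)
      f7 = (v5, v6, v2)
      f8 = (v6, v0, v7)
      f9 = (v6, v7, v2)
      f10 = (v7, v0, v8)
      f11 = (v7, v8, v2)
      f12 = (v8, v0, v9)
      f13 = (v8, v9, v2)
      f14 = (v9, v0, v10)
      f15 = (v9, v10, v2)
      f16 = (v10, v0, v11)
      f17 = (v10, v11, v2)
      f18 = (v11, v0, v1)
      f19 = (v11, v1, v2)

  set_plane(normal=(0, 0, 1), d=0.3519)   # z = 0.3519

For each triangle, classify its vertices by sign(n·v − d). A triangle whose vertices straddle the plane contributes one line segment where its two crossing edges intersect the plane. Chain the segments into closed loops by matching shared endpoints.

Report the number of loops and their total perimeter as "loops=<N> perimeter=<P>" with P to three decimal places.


loops=1 perimeter=5.745

Straddling triangles (10 of 20):
  (v1,v3,v2) [--+] → (0.752063, 0.546389, 0.3519)–(0.9296, 0, 0.3519)  len=0.5745
  (v3,v4,v2) [--+] → (0.287263, 0.884116, 0.3519)–(0.752063, 0.546389, 0.3519)  len=0.5745
  (v4,v5,v2) [--+] → (-0.287263, 0.884116, 0.3519)–(0.287263, 0.884116, 0.3519)  len=0.5745
  (v5,v6,v2) [--+] → (-0.752063, 0.546389, 0.3519)–(-0.287263, 0.884116, 0.3519)  len=0.5745
  (v6,v7,v2) [--+] → (-0.9296, 0, 0.3519)–(-0.752063, 0.546389, 0.3519)  len=0.5745
  (v7,v8,v2) [--+] → (-0.752063, -0.546389, 0.3519)–(-0.9296, 0, 0.3519)  len=0.5745
  (v8,v9,v2) [--+] → (-0.287263, -0.884116, 0.3519)–(-0.752063, -0.546389, 0.3519)  len=0.5745
  (v9,v10,v2) [--+] → (0.287263, -0.884116, 0.3519)–(-0.287263, -0.884116, 0.3519)  len=0.5745
  (v10,v11,v2) [--+] → (0.752063, -0.546389, 0.3519)–(0.287263, -0.884116, 0.3519)  len=0.5745
  (v11,v1,v2) [--+] → (0.9296, 0, 0.3519)–(0.752063, -0.546389, 0.3519)  len=0.5745

Chained into 1 loop(s):
  loop 1: 10 segments, perimeter = 5.7453
Total perimeter = 5.745


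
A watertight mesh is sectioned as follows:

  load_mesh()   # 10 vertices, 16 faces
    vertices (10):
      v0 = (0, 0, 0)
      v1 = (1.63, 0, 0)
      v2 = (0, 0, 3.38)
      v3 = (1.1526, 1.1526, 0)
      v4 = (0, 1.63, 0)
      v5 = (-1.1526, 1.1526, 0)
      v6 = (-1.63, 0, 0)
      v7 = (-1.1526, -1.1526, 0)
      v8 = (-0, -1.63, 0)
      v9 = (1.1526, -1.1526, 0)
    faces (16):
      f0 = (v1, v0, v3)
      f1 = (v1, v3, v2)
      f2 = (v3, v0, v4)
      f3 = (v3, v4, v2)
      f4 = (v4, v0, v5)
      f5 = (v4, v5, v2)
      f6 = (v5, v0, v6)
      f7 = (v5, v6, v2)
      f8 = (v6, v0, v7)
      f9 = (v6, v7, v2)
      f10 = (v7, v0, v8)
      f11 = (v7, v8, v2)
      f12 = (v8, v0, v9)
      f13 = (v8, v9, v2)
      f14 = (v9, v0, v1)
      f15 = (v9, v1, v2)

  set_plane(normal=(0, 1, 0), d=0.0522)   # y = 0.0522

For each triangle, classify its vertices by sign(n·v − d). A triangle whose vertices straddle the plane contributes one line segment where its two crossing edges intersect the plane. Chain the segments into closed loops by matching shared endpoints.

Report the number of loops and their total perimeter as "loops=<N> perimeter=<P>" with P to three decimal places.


loops=1 perimeter=10.519

Straddling triangles (8 of 16):
  (v1,v0,v3) [--+] → (0.0522, 0.0522, 0)–(1.60838, 0.0522, 0)  len=1.5562
  (v1,v3,v2) [-+-] → (1.60838, 0.0522, 0)–(0.0522, 0.0522, 3.22692)  len=3.5826
  (v3,v0,v4) [+-+] → (0.0522, 0.0522, 0)–(0, 0.0522, 0)  len=0.0522
  (v3,v4,v2) [++-] → (0, 0.0522, 3.27176)–(0.0522, 0.0522, 3.22692)  len=0.0688
  (v4,v0,v5) [+-+] → (0, 0.0522, 0)–(-0.0522, 0.0522, 0)  len=0.0522
  (v4,v5,v2) [++-] → (-0.0522, 0.0522, 3.22692)–(0, 0.0522, 3.27176)  len=0.0688
  (v5,v0,v6) [+--] → (-0.0522, 0.0522, 0)–(-1.60838, 0.0522, 0)  len=1.5562
  (v5,v6,v2) [+--] → (-1.60838, 0.0522, 0)–(-0.0522, 0.0522, 3.22692)  len=3.5826

Chained into 1 loop(s):
  loop 1: 8 segments, perimeter = 10.5195
Total perimeter = 10.519
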